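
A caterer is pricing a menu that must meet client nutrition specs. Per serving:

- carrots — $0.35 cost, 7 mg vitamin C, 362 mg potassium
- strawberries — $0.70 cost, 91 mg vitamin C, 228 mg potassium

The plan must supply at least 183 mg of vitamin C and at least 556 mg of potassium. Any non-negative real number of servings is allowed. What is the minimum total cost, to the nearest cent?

$1.49

Two binding constraints pin down two serving amounts, so the optimal mix uses at most two foods. The candidates are each food alone (scaled to the tighter of vitamin C/potassium) and each pair with both constraints tight.
carrots only: max(183/7, 556/362) = 26.14 servings → $9.15.
strawberries only: max(183/91, 556/228) = 2.439 servings → $1.71.
carrots + strawberries with both tight: 0.283 servings and 1.989 servings → $1.49.
The minimum over all feasible corners is $1.49.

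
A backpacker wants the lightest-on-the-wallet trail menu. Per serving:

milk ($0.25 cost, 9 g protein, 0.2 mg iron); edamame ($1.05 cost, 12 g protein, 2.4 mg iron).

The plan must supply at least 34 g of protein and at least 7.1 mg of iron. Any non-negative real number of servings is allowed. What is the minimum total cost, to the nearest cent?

This is a tiny linear program; its minimum lies at a vertex of the feasible set. List the vertices and price them.
milk only: max(34/9, 7.1/0.2) = 35.5 servings → $8.88.
edamame only: max(34/12, 7.1/2.4) = 2.958 servings → $3.11.
milk + edamame: intersection lies outside the first quadrant.
So the least-cost plan costs $3.11.

$3.11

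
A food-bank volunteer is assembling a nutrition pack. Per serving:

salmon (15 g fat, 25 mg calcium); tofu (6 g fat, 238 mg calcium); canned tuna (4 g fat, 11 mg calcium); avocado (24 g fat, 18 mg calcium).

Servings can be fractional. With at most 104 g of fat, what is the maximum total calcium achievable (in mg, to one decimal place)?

4125.3 mg

Calcium per g fat: tofu 39.67, canned tuna 2.75, salmon 1.667, avocado 0.75.
With no serving limits, spend the whole fat allowance on tofu: 104 g / 6 g × 238 mg = 4125.3 mg.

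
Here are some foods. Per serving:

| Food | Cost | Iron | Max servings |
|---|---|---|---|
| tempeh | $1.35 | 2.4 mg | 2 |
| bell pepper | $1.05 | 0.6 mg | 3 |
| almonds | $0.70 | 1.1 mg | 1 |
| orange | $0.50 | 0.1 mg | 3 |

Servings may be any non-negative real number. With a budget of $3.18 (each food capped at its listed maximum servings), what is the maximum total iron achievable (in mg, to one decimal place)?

5.6 mg

Iron per dollar: tempeh 1.778, almonds 1.571, bell pepper 0.5714, orange 0.2.
Take 2 servings of tempeh: spends $2.70, +4.8 mg iron (running total 4.8 mg).
Take 0.6857 servings of almonds: spends $0.48, +0.8 mg iron (running total 5.6 mg).
Filling greedily by iron-per-dollar is optimal for one linear limit, giving 5.6 mg.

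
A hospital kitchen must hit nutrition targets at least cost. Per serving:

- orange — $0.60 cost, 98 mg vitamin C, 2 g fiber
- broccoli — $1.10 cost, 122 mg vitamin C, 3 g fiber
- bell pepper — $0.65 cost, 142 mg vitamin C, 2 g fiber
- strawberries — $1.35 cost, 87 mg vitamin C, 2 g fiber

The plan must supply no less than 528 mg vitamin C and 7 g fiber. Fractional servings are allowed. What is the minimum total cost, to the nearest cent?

$2.42

A basic optimal solution has at most two foods positive. Try each food alone and each pair with both targets met exactly.
orange only: max(528/98, 7/2) = 5.388 servings → $3.23.
broccoli only: max(528/122, 7/3) = 4.328 servings → $4.76.
bell pepper only: max(528/142, 7/2) = 3.718 servings → $2.42.
strawberries only: max(528/87, 7/2) = 6.069 servings → $8.19.
orange + broccoli with both targets exact would need a negative amount; discard.
orange + bell pepper with both targets exact would need a negative amount; discard.
orange + strawberries: the both-tight solution has a negative serving — not a feasible corner.
broccoli + bell pepper: the both-tight solution has a negative serving — not a feasible corner.
broccoli + strawberries with both targets exact would need a negative amount; discard.
bell pepper + strawberries with both targets exact would need a negative amount; discard.
The minimum over all feasible corners is $2.42.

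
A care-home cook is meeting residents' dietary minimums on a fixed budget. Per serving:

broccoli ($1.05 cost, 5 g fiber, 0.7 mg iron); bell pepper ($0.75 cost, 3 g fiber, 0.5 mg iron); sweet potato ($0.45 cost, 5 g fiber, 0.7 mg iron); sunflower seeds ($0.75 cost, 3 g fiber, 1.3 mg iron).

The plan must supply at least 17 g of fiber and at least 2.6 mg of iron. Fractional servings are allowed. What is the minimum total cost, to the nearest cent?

Two binding constraints pin down two serving amounts, so the optimal mix uses at most two foods. The candidates are each food alone (scaled to the tighter of fiber/iron) and each pair with both constraints tight.
broccoli only: max(17/5, 2.6/0.7) = 3.714 servings → $3.90.
bell pepper only: max(17/3, 2.6/0.5) = 5.667 servings → $4.25.
sweet potato only: max(17/5, 2.6/0.7) = 3.714 servings → $1.67.
sunflower seeds only: max(17/3, 2.6/1.3) = 5.667 servings → $4.25.
broccoli + bell pepper with both tight: 1.75 servings and 2.75 servings → $3.90.
broccoli + sweet potato (both tight): parallel constraints — no distinct corner.
broccoli + sunflower seeds with both tight: 3.25 servings and 0.25 servings → $3.60.
bell pepper + sweet potato with both tight: 2.75 servings and 1.75 servings → $2.85.
bell pepper + sunflower seeds: the both-tight solution has a negative serving — not a feasible corner.
sweet potato + sunflower seeds with both tight: 3.25 servings and 0.25 servings → $1.65.
The minimum over all feasible corners is $1.65.

$1.65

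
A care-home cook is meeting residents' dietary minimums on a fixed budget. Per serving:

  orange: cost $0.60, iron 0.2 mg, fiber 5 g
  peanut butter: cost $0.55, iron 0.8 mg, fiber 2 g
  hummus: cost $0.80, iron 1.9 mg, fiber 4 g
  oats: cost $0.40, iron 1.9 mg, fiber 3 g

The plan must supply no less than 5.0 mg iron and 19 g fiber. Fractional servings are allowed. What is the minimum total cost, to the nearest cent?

Two binding constraints pin down two serving amounts, so the optimal mix uses at most two foods. The candidates are each food alone (scaled to the tighter of iron/fiber) and each pair with both constraints tight.
orange only: max(5.0/0.2, 19/5) = 25 servings → $15.00.
peanut butter only: max(5.0/0.8, 19/2) = 9.5 servings → $5.22.
hummus only: max(5.0/1.9, 19/4) = 4.75 servings → $3.80.
oats only: max(5.0/1.9, 19/3) = 6.333 servings → $2.53.
orange + peanut butter with both tight: 1.444 servings and 5.889 servings → $4.11.
orange + hummus with both tight: 1.851 servings and 2.437 servings → $3.06.
orange + oats with both tight: 2.371 servings and 2.382 servings → $2.38.
peanut butter + hummus with both targets exact would need a negative amount; discard.
peanut butter + oats: intersection lies outside the first quadrant.
hummus + oats: intersection lies outside the first quadrant.
The minimum over all feasible corners is $2.38.

$2.38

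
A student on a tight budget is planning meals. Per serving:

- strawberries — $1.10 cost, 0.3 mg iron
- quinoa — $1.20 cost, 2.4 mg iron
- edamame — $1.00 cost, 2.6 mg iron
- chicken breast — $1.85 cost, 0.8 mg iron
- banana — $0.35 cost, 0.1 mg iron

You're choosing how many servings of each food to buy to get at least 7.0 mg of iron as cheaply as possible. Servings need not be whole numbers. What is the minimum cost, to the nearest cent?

$2.69

Cost per mg of iron: edamame $0.3846, quinoa $0.5000, chicken breast $2.3125, banana $3.5000, strawberries $3.6667.
With no serving limits, use only edamame: 7.0 mg / 2.6 mg = 2.692 servings × $1.00 = $2.69.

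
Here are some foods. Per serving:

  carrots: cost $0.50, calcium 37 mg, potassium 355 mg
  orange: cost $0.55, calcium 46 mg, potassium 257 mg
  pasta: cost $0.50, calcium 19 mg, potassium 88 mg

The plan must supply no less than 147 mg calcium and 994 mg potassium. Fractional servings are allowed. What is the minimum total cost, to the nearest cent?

Check every corner: each single food scaled to meet both minima, and each pair solved so both constraints bind.
carrots only: max(147/37, 994/355) = 3.973 servings → $1.99.
orange only: max(147/46, 994/257) = 3.868 servings → $2.13.
pasta only: max(147/19, 994/88) = 11.3 servings → $5.65.
carrots + orange with both tight: 1.165 servings and 2.259 servings → $1.82.
carrots + pasta with both tight: 1.705 servings and 4.416 servings → $3.06.
orange + pasta: the both-tight solution has a negative serving — not a feasible corner.
The minimum over all feasible corners is $1.82.

$1.82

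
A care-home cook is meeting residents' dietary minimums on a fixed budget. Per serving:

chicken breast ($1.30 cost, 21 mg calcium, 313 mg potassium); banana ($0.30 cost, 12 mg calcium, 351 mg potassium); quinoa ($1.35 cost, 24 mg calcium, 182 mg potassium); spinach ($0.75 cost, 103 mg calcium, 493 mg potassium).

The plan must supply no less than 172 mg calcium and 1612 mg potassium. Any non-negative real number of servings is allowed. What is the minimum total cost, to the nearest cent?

$1.82

Minimising a linear cost over {calcium ≥ 172, potassium ≥ 1612, servings ≥ 0} — the optimum is at a vertex, using one or two foods.
chicken breast only: max(172/21, 1612/313) = 8.19 servings → $10.65.
banana only: max(172/12, 1612/351) = 14.33 servings → $4.30.
quinoa only: max(172/24, 1612/182) = 8.857 servings → $11.96.
spinach only: max(172/103, 1612/493) = 3.27 servings → $2.45.
chicken breast + banana: intersection lies outside the first quadrant.
chicken breast + quinoa with both tight: 2.001 servings and 5.416 servings → $9.91.
chicken breast + spinach with both tight: 3.712 servings and 0.9131 servings → $5.51.
banana + quinoa with both tight: 1.183 servings and 6.575 servings → $9.23.
banana + spinach with both tight: 2.687 servings and 1.357 servings → $1.82.
quinoa + spinach: the both-tight solution has a negative serving — not a feasible corner.
Cheapest feasible corner: $1.82.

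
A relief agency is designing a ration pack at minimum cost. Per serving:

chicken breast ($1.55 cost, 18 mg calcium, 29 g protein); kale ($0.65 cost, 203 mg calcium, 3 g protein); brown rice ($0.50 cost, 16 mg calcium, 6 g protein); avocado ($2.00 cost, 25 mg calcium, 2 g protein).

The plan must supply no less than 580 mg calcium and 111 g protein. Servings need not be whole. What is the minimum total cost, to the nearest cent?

chicken breast only: max(580/18, 111/29) = 32.22 servings → $49.94.
kale only: max(580/203, 111/3) = 37 servings → $24.05.
brown rice only: max(580/16, 111/6) = 36.25 servings → $18.12.
avocado only: max(580/25, 111/2) = 55.5 servings → $111.00.
chicken breast + kale with both tight: 3.565 servings and 2.541 servings → $7.18.
chicken breast + brown rice with both targets exact would need a negative amount; discard.
chicken breast + avocado with both tight: 2.344 servings and 21.51 servings → $46.66.
kale + brown rice with both tight: 1.456 servings and 17.77 servings → $9.83.
kale + avocado: the both-tight solution has a negative serving — not a feasible corner.
brown rice + avocado with both tight: 13.69 servings and 14.44 servings → $35.72.
The minimum over all feasible corners is $7.18.

$7.18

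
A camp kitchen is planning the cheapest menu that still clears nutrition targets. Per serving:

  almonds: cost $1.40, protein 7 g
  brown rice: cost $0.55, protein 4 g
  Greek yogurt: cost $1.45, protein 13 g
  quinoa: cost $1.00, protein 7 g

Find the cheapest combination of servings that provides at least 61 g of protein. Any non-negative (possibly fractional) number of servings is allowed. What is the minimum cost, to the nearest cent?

$6.80

Cost per g of protein: Greek yogurt $0.1115, brown rice $0.1375, quinoa $0.1429, almonds $0.2000.
With no serving limits, use only Greek yogurt: 61 g / 13 g = 4.692 servings × $1.45 = $6.80.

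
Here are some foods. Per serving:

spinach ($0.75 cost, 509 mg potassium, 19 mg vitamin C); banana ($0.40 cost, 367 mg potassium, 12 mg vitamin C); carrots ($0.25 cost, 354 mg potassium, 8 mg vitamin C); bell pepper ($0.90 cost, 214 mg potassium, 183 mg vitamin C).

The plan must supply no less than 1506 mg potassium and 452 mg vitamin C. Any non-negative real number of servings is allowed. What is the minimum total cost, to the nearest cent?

$2.82

Compare the cost at each extreme point of the feasible region.
spinach only: max(1506/509, 452/19) = 23.79 servings → $17.84.
banana only: max(1506/367, 452/12) = 37.67 servings → $15.07.
carrots only: max(1506/354, 452/8) = 56.5 servings → $14.12.
bell pepper only: max(1506/214, 452/183) = 7.037 servings → $6.33.
spinach + banana: intersection lies outside the first quadrant.
spinach + carrots: the both-tight solution has a negative serving — not a feasible corner.
spinach + bell pepper with both tight: 2.008 servings and 2.261 servings → $3.54.
banana + carrots with both targets exact would need a negative amount; discard.
banana + bell pepper with both tight: 2.769 servings and 2.288 servings → $3.17.
carrots + bell pepper with both tight: 2.836 servings and 2.346 servings → $2.82.
Cheapest feasible corner: $2.82.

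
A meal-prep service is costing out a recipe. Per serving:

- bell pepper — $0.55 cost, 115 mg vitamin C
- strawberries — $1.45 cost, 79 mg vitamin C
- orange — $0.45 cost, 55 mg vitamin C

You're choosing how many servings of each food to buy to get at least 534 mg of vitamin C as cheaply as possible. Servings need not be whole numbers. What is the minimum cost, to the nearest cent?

Cost per mg of vitamin C: bell pepper $0.0048, orange $0.0082, strawberries $0.0184.
With no serving limits, use only bell pepper: 534 mg / 115 mg = 4.643 servings × $0.55 = $2.55.

$2.55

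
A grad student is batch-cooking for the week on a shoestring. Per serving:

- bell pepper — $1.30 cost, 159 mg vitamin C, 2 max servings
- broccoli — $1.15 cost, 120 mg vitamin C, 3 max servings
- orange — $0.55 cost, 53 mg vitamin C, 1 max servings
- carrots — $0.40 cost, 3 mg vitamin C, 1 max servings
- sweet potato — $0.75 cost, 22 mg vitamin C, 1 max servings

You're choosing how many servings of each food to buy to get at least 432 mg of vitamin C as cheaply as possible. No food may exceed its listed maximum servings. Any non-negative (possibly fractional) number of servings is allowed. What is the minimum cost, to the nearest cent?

$3.69

Cost per mg of vitamin C: bell pepper $0.0082, broccoli $0.0096, orange $0.0104, sweet potato $0.0341, carrots $0.1333.
Take 2 servings of bell pepper: +318.0 mg vitamin C for $2.60 (total $2.60, still need 114.0 mg).
Take 0.95 servings of broccoli: +114.0 mg vitamin C for $1.09 (total $3.69, still need 0.0 mg).
Greedy by cheapest-per-mg is optimal for a single linear constraint, so the minimum cost is $3.69.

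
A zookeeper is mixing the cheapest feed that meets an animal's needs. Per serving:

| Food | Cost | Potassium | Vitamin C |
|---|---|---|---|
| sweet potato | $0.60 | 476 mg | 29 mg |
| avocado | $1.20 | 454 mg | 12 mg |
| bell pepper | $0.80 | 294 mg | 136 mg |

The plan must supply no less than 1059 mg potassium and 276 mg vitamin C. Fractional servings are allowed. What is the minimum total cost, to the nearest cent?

An LP optimum is at a vertex; with two nutrient constraints at most two foods are used. Check each candidate.
sweet potato only: max(1059/476, 276/29) = 9.517 servings → $5.71.
avocado only: max(1059/454, 276/12) = 23 servings → $27.60.
bell pepper only: max(1059/294, 276/136) = 3.602 servings → $2.88.
sweet potato + avocado: the both-tight solution has a negative serving — not a feasible corner.
sweet potato + bell pepper with both tight: 1.119 servings and 1.791 servings → $2.10.
avocado + bell pepper with both tight: 1.08 servings and 1.934 servings → $2.84.
The minimum over all feasible corners is $2.10.

$2.10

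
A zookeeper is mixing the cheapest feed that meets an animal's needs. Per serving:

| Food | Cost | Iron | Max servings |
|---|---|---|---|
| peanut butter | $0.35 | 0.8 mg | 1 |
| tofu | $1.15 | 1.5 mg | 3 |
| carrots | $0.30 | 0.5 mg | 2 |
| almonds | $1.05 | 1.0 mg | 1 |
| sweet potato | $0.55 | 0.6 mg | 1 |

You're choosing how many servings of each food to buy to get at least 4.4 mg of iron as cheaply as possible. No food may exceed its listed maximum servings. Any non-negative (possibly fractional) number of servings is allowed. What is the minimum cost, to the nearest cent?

Cost per mg of iron: peanut butter $0.4375, carrots $0.6000, tofu $0.7667, sweet potato $0.9167, almonds $1.0500.
Take 1 serving of peanut butter: +0.8 mg iron for $0.35 (total $0.35, still need 3.6 mg).
Take 2 servings of carrots: +1.0 mg iron for $0.60 (total $0.95, still need 2.6 mg).
Take 1.733 servings of tofu: +2.6 mg iron for $1.99 (total $2.94, still need 0.0 mg).
Greedy by cheapest-per-mg is optimal for a single linear constraint, so the minimum cost is $2.94.

$2.94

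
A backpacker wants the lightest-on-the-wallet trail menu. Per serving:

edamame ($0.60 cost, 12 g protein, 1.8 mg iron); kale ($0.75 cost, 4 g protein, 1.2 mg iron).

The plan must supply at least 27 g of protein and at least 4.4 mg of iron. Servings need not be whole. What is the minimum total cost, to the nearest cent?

$1.47

edamame only: max(27/12, 4.4/1.8) = 2.444 servings → $1.47.
kale only: max(27/4, 4.4/1.2) = 6.75 servings → $5.06.
edamame + kale with both tight: 2.056 servings and 0.5833 servings → $1.67.
Cheapest feasible corner: $1.47.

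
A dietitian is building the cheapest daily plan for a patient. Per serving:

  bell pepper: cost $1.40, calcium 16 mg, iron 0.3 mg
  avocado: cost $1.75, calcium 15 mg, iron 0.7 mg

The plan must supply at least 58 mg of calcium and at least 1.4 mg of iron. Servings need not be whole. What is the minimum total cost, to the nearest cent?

An LP optimum is at a vertex; with two nutrient constraints at most two foods are used. Check each candidate.
bell pepper only: max(58/16, 1.4/0.3) = 4.667 servings → $6.53.
avocado only: max(58/15, 1.4/0.7) = 3.867 servings → $6.77.
bell pepper + avocado with both tight: 2.925 servings and 0.7463 servings → $5.40.
The minimum over all feasible corners is $5.40.

$5.40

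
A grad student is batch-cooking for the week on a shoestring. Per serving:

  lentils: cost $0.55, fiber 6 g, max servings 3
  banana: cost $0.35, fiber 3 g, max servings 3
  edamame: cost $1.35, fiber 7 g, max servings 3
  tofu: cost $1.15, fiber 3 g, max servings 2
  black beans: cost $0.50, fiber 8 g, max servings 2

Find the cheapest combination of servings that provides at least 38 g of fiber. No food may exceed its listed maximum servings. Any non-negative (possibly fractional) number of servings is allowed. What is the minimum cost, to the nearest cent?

$3.12

Cost per g of fiber: black beans $0.0625, lentils $0.0917, banana $0.1167, edamame $0.1929, tofu $0.3833.
Take 2 servings of black beans: +16.0 g fiber for $1.00 (total $1.00, still need 22.0 g).
Take 3 servings of lentils: +18.0 g fiber for $1.65 (total $2.65, still need 4.0 g).
Take 1.333 servings of banana: +4.0 g fiber for $0.47 (total $3.12, still need 0.0 g).
Filling from the cheapest source first is optimal under one linear minimum: $3.12.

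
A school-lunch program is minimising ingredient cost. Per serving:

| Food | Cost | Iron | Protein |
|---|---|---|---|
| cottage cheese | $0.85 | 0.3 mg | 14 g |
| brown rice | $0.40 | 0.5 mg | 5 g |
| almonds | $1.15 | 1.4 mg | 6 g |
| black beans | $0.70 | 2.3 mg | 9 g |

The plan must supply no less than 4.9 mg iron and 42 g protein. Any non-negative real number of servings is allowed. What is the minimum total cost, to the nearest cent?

An LP optimum is at a vertex; with two nutrient constraints at most two foods are used. Check each candidate.
cottage cheese only: max(4.9/0.3, 42/14) = 16.33 servings → $13.88.
brown rice only: max(4.9/0.5, 42/5) = 9.8 servings → $3.92.
almonds only: max(4.9/1.4, 42/6) = 7 servings → $8.05.
black beans only: max(4.9/2.3, 42/9) = 4.667 servings → $3.27.
cottage cheese + brown rice with both targets exact would need a negative amount; discard.
cottage cheese + almonds with both tight: 1.652 servings and 3.146 servings → $5.02.
cottage cheese + black beans with both tight: 1.78 servings and 1.898 servings → $2.84.
brown rice + almonds with both tight: 7.35 servings and 0.875 servings → $3.95.
brown rice + black beans with both tight: 7.5 servings and 0.5 servings → $3.35.
almonds + black beans: the both-tight solution has a negative serving — not a feasible corner.
So the least-cost plan costs $2.84.

$2.84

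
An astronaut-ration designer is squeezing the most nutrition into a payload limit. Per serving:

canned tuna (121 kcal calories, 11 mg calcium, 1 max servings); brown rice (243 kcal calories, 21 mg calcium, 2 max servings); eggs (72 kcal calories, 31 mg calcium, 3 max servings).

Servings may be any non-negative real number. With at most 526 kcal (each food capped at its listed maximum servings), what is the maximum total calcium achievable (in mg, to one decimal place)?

120.3 mg

Calcium per kcal: eggs 0.4306, canned tuna 0.09091, brown rice 0.08642.
Take 3 servings of eggs: uses 216 kcal, +93.0 mg calcium (running total 93.0 mg).
Take 1 serving of canned tuna: uses 121 kcal, +11.0 mg calcium (running total 104.0 mg).
Take 0.7778 servings of brown rice: uses 189 kcal, +16.3 mg calcium (running total 120.3 mg).
Filling greedily by calcium-per-kcal is optimal for one linear limit, giving 120.3 mg.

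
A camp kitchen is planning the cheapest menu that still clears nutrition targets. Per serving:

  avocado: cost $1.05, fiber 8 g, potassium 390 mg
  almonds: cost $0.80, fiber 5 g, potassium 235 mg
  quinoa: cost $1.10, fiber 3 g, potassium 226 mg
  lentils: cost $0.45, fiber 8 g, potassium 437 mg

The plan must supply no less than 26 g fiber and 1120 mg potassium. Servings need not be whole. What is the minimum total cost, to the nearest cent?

$1.46

With two linear requirements the optimum uses one or two foods; enumerate the corners.
avocado only: max(26/8, 1120/390) = 3.25 servings → $3.41.
almonds only: max(26/5, 1120/235) = 5.2 servings → $4.16.
quinoa only: max(26/3, 1120/226) = 8.667 servings → $9.53.
lentils only: max(26/8, 1120/437) = 3.25 servings → $1.46.
avocado + almonds with both targets exact would need a negative amount; discard.
avocado + quinoa with both targets exact would need a negative amount; discard.
avocado + lentils: the both-tight solution has a negative serving — not a feasible corner.
almonds + quinoa: intersection lies outside the first quadrant.
almonds + lentils: the both-tight solution has a negative serving — not a feasible corner.
quinoa + lentils: the both-tight solution has a negative serving — not a feasible corner.
Cheapest feasible corner: $1.46.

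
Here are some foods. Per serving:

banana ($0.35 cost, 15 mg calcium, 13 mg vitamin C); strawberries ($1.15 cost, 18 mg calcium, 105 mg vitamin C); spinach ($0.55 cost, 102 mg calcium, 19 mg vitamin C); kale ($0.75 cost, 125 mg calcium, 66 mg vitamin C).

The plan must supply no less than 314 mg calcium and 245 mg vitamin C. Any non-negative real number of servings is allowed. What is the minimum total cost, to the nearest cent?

banana only: max(314/15, 245/13) = 20.93 servings → $7.33.
strawberries only: max(314/18, 245/105) = 17.44 servings → $20.06.
spinach only: max(314/102, 245/19) = 12.89 servings → $7.09.
kale only: max(314/125, 245/66) = 3.712 servings → $2.78.
banana + strawberries with both targets exact would need a negative amount; discard.
banana + spinach with both tight: 18.27 servings and 0.391 servings → $6.61.
banana + kale with both tight: 15.59 servings and 0.6409 servings → $5.94.
strawberries + spinach with both tight: 1.835 servings and 2.755 servings → $3.63.
strawberries + kale with both tight: 0.8294 servings and 2.393 servings → $2.75.
spinach + kale with both targets exact would need a negative amount; discard.
The minimum over all feasible corners is $2.75.

$2.75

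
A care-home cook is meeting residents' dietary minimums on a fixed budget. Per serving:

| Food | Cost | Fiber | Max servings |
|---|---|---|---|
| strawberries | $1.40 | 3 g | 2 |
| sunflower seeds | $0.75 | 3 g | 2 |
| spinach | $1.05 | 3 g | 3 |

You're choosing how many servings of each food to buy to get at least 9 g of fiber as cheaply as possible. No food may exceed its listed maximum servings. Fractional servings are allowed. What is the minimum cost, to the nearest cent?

Cost per g of fiber: sunflower seeds $0.2500, spinach $0.3500, strawberries $0.4667.
Take 2 servings of sunflower seeds: +6.0 g fiber for $1.50 (total $1.50, still need 3.0 g).
Take 1 serving of spinach: +3.0 g fiber for $1.05 (total $2.55, still need 0.0 g).
Filling from the cheapest source first is optimal under one linear minimum: $2.55.

$2.55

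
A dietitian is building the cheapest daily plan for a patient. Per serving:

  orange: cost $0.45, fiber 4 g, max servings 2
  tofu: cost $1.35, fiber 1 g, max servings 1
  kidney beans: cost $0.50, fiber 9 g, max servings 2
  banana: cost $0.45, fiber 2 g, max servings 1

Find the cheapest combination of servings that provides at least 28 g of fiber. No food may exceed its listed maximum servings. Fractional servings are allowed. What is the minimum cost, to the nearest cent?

$2.35

Cost per g of fiber: kidney beans $0.0556, orange $0.1125, banana $0.2250, tofu $1.3500.
Take 2 servings of kidney beans: +18.0 g fiber for $1.00 (total $1.00, still need 10.0 g).
Take 2 servings of orange: +8.0 g fiber for $0.90 (total $1.90, still need 2.0 g).
Take 1 serving of banana: +2.0 g fiber for $0.45 (total $2.35, still need 0.0 g).
Greedy by cheapest-per-g is optimal for a single linear constraint, so the minimum cost is $2.35.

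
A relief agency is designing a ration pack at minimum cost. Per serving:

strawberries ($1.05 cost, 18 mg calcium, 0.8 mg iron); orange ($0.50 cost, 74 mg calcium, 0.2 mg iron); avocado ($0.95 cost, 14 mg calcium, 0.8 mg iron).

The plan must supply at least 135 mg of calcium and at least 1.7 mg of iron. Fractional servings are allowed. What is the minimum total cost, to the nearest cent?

The cheapest plan sits at a corner of the feasible region — with two constraints it uses at most two foods.
strawberries only: max(135/18, 1.7/0.8) = 7.5 servings → $7.88.
orange only: max(135/74, 1.7/0.2) = 8.5 servings → $4.25.
avocado only: max(135/14, 1.7/0.8) = 9.643 servings → $9.16.
strawberries + orange with both tight: 1.777 servings and 1.392 servings → $2.56.
strawberries + avocado: intersection lies outside the first quadrant.
orange + avocado with both tight: 1.493 servings and 1.752 servings → $2.41.
Cheapest feasible corner: $2.41.

$2.41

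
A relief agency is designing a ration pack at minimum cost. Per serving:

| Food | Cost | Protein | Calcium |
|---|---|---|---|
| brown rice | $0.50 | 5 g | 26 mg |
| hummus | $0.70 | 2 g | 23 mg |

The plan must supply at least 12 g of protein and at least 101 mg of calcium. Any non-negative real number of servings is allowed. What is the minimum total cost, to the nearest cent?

Compare the cost at each extreme point of the feasible region.
brown rice only: max(12/5, 101/26) = 3.885 servings → $1.94.
hummus only: max(12/2, 101/23) = 6 servings → $4.20.
brown rice + hummus with both tight: 1.175 servings and 3.063 servings → $2.73.
The minimum over all feasible corners is $1.94.

$1.94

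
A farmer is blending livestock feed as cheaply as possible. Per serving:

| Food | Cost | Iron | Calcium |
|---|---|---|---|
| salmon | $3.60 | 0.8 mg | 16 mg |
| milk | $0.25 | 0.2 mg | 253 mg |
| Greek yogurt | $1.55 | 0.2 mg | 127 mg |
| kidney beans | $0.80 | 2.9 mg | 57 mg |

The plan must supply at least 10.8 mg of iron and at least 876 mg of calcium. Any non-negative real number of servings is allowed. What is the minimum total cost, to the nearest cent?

Check every corner: each single food scaled to meet both minima, and each pair solved so both constraints bind.
salmon only: max(10.8/0.8, 876/16) = 54.75 servings → $197.10.
milk only: max(10.8/0.2, 876/253) = 54 servings → $13.50.
Greek yogurt only: max(10.8/0.2, 876/127) = 54 servings → $83.70.
kidney beans only: max(10.8/2.9, 876/57) = 15.37 servings → $12.29.
salmon + milk with both tight: 12.84 servings and 2.651 servings → $46.88.
salmon + Greek yogurt with both tight: 12.16 servings and 5.366 servings → $52.09.
salmon + kidney beans: the both-tight solution has a negative serving — not a feasible corner.
milk + Greek yogurt with both targets exact would need a negative amount; discard.
milk + kidney beans with both tight: 2.665 servings and 3.54 servings → $3.50.
Greek yogurt + kidney beans with both tight: 5.393 servings and 3.352 servings → $11.04.
So the least-cost plan costs $3.50.

$3.50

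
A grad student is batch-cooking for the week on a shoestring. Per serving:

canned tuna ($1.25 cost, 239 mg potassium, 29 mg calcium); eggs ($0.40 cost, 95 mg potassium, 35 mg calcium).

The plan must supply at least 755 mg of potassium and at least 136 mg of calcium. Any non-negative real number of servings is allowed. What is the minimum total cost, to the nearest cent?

This is a tiny linear program; its minimum lies at a vertex of the feasible set. List the vertices and price them.
canned tuna only: max(755/239, 136/29) = 4.69 servings → $5.86.
eggs only: max(755/95, 136/35) = 7.947 servings → $3.18.
canned tuna + eggs with both tight: 2.407 servings and 1.891 servings → $3.77.
Cheapest feasible corner: $3.18.

$3.18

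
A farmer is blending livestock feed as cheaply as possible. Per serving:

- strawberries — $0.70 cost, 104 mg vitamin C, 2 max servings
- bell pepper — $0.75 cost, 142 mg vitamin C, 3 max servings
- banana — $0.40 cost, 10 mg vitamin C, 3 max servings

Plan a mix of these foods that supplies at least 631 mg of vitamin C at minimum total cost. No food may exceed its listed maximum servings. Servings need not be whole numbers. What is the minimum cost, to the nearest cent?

Cost per mg of vitamin C: bell pepper $0.0053, strawberries $0.0067, banana $0.0400.
Take 3 servings of bell pepper: +426.0 mg vitamin C for $2.25 (total $2.25, still need 205.0 mg).
Take 1.971 servings of strawberries: +205.0 mg vitamin C for $1.38 (total $3.63, still need 0.0 mg).
Greedy by cheapest-per-mg is optimal for a single linear constraint, so the minimum cost is $3.63.

$3.63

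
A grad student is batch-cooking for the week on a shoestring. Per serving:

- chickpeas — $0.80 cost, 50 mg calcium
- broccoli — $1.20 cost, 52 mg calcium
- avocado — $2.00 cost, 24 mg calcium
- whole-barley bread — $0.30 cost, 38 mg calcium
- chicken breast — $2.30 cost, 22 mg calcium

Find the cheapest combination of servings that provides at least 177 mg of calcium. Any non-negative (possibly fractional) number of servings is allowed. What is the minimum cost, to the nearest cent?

Cost per mg of calcium: whole-barley bread $0.0079, chickpeas $0.0160, broccoli $0.0231, avocado $0.0833, chicken breast $0.1045.
With no serving limits, use only whole-barley bread: 177 mg / 38 mg = 4.658 servings × $0.30 = $1.40.

$1.40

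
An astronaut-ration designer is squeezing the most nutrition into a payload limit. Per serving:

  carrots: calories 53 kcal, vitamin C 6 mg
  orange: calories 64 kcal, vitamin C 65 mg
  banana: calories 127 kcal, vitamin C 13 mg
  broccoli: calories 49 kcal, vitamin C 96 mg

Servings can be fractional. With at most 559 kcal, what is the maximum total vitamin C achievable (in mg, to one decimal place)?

Vitamin C per kcal: broccoli 1.959, orange 1.016, carrots 0.1132, banana 0.1024.
With no serving limits, spend the whole calories allowance on broccoli: 559 kcal / 49 kcal × 96 mg = 1095.2 mg.

1095.2 mg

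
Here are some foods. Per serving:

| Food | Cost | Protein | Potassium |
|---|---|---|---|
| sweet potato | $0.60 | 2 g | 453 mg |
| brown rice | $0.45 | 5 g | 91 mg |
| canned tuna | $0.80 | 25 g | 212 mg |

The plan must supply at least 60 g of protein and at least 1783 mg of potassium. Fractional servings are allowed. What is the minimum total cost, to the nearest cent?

$3.49

A basic optimal solution has at most two foods positive. Try each food alone and each pair with both targets met exactly.
sweet potato only: max(60/2, 1783/453) = 30 servings → $18.00.
brown rice only: max(60/5, 1783/91) = 19.59 servings → $8.82.
canned tuna only: max(60/25, 1783/212) = 8.41 servings → $6.73.
sweet potato + brown rice with both tight: 1.659 servings and 11.34 servings → $6.10.
sweet potato + canned tuna with both tight: 2.922 servings and 2.166 servings → $3.49.
brown rice + canned tuna: the both-tight solution has a negative serving — not a feasible corner.
The minimum over all feasible corners is $3.49.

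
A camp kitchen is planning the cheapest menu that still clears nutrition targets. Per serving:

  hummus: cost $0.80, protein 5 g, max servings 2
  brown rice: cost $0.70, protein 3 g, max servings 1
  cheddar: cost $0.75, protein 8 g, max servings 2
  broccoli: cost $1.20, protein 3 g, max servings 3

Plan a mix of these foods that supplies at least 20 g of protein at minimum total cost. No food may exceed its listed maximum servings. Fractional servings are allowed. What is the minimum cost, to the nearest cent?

Cost per g of protein: cheddar $0.0938, hummus $0.1600, brown rice $0.2333, broccoli $0.4000.
Take 2 servings of cheddar: +16.0 g protein for $1.50 (total $1.50, still need 4.0 g).
Take 0.8 servings of hummus: +4.0 g protein for $0.64 (total $2.14, still need 0.0 g).
Filling from the cheapest source first is optimal under one linear minimum: $2.14.

$2.14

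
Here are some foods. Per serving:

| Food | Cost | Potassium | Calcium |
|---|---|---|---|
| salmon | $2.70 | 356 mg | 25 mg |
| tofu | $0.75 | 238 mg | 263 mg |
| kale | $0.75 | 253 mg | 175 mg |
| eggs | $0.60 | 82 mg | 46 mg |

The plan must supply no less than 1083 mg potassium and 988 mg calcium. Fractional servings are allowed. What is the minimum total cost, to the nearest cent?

$3.32

An LP optimum is at a vertex; with two nutrient constraints at most two foods are used. Check each candidate.
salmon only: max(1083/356, 988/25) = 39.52 servings → $106.70.
tofu only: max(1083/238, 988/263) = 4.55 servings → $3.41.
kale only: max(1083/253, 988/175) = 5.646 servings → $4.23.
eggs only: max(1083/82, 988/46) = 21.48 servings → $12.89.
salmon + tofu with both tight: 0.5667 servings and 3.703 servings → $4.31.
salmon + kale: the both-tight solution has a negative serving — not a feasible corner.
salmon + eggs: intersection lies outside the first quadrant.
tofu + kale with both tight: 2.428 servings and 1.996 servings → $3.32.
tofu + eggs with both tight: 2.938 servings and 4.679 servings → $5.01.
kale + eggs: intersection lies outside the first quadrant.
So the least-cost plan costs $3.32.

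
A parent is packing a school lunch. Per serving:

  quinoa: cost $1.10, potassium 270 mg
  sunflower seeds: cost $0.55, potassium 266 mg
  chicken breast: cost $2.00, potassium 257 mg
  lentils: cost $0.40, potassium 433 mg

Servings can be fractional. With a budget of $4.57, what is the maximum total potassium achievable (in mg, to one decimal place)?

4947.0 mg

Potassium per dollar: lentils 1082, sunflower seeds 483.6, quinoa 245.5, chicken breast 128.5.
With no serving limits, spend the whole cost allowance on lentils: $4.57 / $0.40 × 433 mg = 4947.0 mg.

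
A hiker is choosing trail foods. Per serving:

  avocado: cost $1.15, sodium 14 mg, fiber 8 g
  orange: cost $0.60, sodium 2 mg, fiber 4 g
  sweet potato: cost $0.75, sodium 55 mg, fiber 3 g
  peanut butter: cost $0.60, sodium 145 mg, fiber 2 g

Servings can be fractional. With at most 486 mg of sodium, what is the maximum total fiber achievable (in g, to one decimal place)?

Fiber per mg sodium: orange 2, avocado 0.5714, sweet potato 0.05455, peanut butter 0.01379.
With no serving limits, spend the whole sodium allowance on orange: 486 mg / 2 mg × 4 g = 972.0 g.

972.0 g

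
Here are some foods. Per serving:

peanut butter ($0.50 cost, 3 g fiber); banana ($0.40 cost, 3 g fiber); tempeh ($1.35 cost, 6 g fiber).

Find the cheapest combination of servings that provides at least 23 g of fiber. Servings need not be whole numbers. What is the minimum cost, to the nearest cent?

Cost per g of fiber: banana $0.1333, peanut butter $0.1667, tempeh $0.2250.
With no serving limits, use only banana: 23 g / 3 g = 7.667 servings × $0.40 = $3.07.

$3.07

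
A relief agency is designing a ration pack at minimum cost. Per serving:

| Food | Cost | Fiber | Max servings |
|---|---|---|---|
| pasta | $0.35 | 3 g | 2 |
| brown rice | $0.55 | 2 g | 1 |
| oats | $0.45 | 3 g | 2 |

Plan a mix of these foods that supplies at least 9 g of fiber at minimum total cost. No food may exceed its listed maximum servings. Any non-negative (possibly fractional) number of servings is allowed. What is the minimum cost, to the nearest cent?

Cost per g of fiber: pasta $0.1167, oats $0.1500, brown rice $0.2750.
Take 2 servings of pasta: +6.0 g fiber for $0.70 (total $0.70, still need 3.0 g).
Take 1 serving of oats: +3.0 g fiber for $0.45 (total $1.15, still need 0.0 g).
Filling from the cheapest source first is optimal under one linear minimum: $1.15.

$1.15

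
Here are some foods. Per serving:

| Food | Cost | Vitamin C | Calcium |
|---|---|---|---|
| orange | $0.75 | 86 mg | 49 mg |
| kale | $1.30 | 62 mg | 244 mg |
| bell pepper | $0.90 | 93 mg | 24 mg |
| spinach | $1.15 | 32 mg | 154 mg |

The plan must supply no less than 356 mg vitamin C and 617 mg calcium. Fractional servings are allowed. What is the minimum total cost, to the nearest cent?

An LP optimum is at a vertex; with two nutrient constraints at most two foods are used. Check each candidate.
orange only: max(356/86, 617/49) = 12.59 servings → $9.44.
kale only: max(356/62, 617/244) = 5.742 servings → $7.46.
bell pepper only: max(356/93, 617/24) = 25.71 servings → $23.14.
spinach only: max(356/32, 617/154) = 11.12 servings → $12.79.
orange + kale with both tight: 2.709 servings and 1.985 servings → $4.61.
orange + bell pepper with both targets exact would need a negative amount; discard.
orange + spinach with both tight: 3.004 servings and 3.051 servings → $5.76.
kale + bell pepper with both tight: 2.303 servings and 2.292 servings → $5.06.
kale + spinach: the both-tight solution has a negative serving — not a feasible corner.
bell pepper + spinach with both tight: 2.588 servings and 3.603 servings → $6.47.
So the least-cost plan costs $4.61.

$4.61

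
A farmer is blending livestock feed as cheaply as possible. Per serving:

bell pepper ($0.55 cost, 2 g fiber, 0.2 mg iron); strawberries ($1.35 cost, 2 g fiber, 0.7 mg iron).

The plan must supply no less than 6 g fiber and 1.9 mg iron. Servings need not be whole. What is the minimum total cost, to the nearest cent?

$3.73

An LP optimum is at a vertex; with two nutrient constraints at most two foods are used. Check each candidate.
bell pepper only: max(6/2, 1.9/0.2) = 9.5 servings → $5.22.
strawberries only: max(6/2, 1.9/0.7) = 3 servings → $4.05.
bell pepper + strawberries with both tight: 0.4 servings and 2.6 servings → $3.73.
So the least-cost plan costs $3.73.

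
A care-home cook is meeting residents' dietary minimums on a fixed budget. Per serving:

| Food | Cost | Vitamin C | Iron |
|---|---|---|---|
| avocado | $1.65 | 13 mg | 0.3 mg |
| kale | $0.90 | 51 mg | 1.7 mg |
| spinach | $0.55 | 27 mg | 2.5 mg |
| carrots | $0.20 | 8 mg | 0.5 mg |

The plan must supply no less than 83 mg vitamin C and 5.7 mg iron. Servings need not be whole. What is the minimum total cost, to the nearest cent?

$1.60

For a min-cost LP with two ≥-constraints, a basic feasible solution has at most two positive variables.
avocado only: max(83/13, 5.7/0.3) = 19 servings → $31.35.
kale only: max(83/51, 5.7/1.7) = 3.353 servings → $3.02.
spinach only: max(83/27, 5.7/2.5) = 3.074 servings → $1.69.
carrots only: max(83/8, 5.7/0.5) = 11.4 servings → $2.28.
avocado + kale: intersection lies outside the first quadrant.
avocado + spinach with both tight: 2.197 servings and 2.016 servings → $4.73.
avocado + carrots: intersection lies outside the first quadrant.
kale + spinach with both tight: 0.6569 servings and 1.833 servings → $1.60.
kale + carrots: intersection lies outside the first quadrant.
spinach + carrots with both tight: 0.6308 servings and 8.246 servings → $2.00.
Cheapest feasible corner: $1.60.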